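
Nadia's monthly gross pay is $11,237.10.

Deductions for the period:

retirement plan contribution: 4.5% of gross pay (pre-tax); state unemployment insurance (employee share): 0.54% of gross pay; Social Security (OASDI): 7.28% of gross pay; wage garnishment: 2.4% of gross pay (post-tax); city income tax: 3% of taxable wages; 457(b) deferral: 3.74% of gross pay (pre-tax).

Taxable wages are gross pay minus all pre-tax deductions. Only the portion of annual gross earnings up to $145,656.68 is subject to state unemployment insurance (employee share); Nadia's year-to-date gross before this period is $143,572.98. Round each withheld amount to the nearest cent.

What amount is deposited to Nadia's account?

457(b) deferral: $11,237.10 × 0.0374 = $420.27
Retirement plan contribution: $11,237.10 × 0.045 = $505.67
Pre-tax total = $420.27 + $505.67 = $925.94
Taxable wages = $11,237.10 − $925.94 = $10,311.16
City income tax: $10,311.16 × 0.03 = $309.33
State unemployment insurance (employee share): only $145,656.68 − $143,572.98 = $2,083.70 of this check is subject → $2,083.70 × 0.0054 = $11.25
Social Security (OASDI): $11,237.10 × 0.0728 = $818.06
Wage garnishment: $11,237.10 × 0.024 = $269.69
Total deductions = $420.27 + $505.67 + $309.33 + $11.25 + $818.06 + $269.69 = $2,334.27
Net pay = $11,237.10 − $2,334.27 = $8,902.83

$8,902.83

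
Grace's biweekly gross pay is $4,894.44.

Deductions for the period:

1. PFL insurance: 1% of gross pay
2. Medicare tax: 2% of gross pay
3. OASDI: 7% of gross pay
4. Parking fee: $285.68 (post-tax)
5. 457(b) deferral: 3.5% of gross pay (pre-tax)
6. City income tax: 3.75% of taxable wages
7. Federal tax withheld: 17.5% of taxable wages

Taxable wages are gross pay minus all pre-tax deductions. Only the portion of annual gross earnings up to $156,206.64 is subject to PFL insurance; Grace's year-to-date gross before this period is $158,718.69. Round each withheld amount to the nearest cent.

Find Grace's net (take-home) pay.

$2,993.28

457(b) deferral: $4,894.44 × 0.035 = $171.31
Taxable wages = $4,894.44 − $171.31 = $4,723.13
Federal tax withheld: $4,723.13 × 0.175 = $826.55
City income tax: $4,723.13 × 0.0375 = $177.12
PFL insurance: annual cap $156,206.64 already reached (YTD $158,718.69), so $0.00
OASDI: $4,894.44 × 0.07 = $342.61
Medicare tax: $4,894.44 × 0.02 = $97.89
Parking fee: $285.68
Total deductions = $171.31 + $826.55 + $177.12 + $0.00 + $342.61 + $97.89 + $285.68 = $1,901.16
Net pay = $4,894.44 − $1,901.16 = $2,993.28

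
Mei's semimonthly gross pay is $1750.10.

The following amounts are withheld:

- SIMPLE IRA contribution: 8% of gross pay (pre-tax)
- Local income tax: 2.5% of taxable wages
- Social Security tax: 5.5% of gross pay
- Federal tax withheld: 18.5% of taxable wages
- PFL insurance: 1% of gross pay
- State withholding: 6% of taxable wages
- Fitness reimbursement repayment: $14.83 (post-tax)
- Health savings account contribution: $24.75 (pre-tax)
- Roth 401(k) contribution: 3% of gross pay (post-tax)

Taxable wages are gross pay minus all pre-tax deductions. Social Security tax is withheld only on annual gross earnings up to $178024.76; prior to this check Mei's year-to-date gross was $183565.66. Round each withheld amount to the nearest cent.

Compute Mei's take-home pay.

$1072.47

SIMPLE IRA contribution: $1750.10 × 0.08 = $140.01
Health savings account contribution: $24.75
Pre-tax total = $140.01 + $24.75 = $164.76
Taxable wages = $1750.10 − $164.76 = $1585.34
State withholding: $1585.34 × 0.06 = $95.12
Federal tax withheld: $1585.34 × 0.185 = $293.29
Local income tax: $1585.34 × 0.025 = $39.63
Social Security tax: annual cap $178024.76 already reached (YTD $183565.66), so $0.00
PFL insurance: $1750.10 × 0.01 = $17.50
Roth 401(k) contribution: $1750.10 × 0.03 = $52.50
Fitness reimbursement repayment: $14.83
Total deductions = $140.01 + $24.75 + $95.12 + $293.29 + $39.63 + $0.00 + $17.50 + $52.50 + $14.83 = $677.63
Net pay = $1750.10 − $677.63 = $1072.47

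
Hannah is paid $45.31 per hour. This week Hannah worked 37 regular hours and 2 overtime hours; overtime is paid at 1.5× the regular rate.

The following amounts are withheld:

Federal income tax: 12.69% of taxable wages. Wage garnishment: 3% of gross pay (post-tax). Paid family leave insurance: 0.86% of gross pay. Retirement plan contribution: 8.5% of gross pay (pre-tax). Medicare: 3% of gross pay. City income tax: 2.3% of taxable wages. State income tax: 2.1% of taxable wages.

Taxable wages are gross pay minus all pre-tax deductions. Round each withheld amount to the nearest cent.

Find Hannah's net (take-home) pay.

Regular pay: 37 × $45.31 = $1,676.47
Overtime pay: 2 × $45.31 × 1.5 = $135.93
Gross pay = $1,676.47 + $135.93 = $1,812.40
Retirement plan contribution: $1,812.40 × 0.085 = $154.05
Taxable wages = $1,812.40 − $154.05 = $1,658.35
City income tax: $1,658.35 × 0.023 = $38.14
Federal income tax: $1,658.35 × 0.1269 = $210.44
State income tax: $1,658.35 × 0.021 = $34.83
Paid family leave insurance: $1,812.40 × 0.0086 = $15.59
Medicare: $1,812.40 × 0.03 = $54.37
Wage garnishment: $1,812.40 × 0.03 = $54.37
Total deductions = $154.05 + $38.14 + $210.44 + $34.83 + $15.59 + $54.37 + $54.37 = $561.79
Net pay = $1,812.40 − $561.79 = $1,250.61

$1,250.61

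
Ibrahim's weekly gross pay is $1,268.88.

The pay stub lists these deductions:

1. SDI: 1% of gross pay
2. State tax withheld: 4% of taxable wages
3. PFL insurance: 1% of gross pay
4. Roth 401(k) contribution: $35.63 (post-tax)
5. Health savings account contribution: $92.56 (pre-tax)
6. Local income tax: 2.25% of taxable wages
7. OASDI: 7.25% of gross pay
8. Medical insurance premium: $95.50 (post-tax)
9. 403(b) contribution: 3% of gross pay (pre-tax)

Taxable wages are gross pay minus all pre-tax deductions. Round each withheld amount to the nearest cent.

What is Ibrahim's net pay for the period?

Health savings account contribution: $92.56
403(b) contribution: $1,268.88 × 0.03 = $38.07
Pre-tax total = $92.56 + $38.07 = $130.63
Taxable wages = $1,268.88 − $130.63 = $1,138.25
State tax withheld: $1,138.25 × 0.04 = $45.53
Local income tax: $1,138.25 × 0.0225 = $25.61
PFL insurance: $1,268.88 × 0.01 = $12.69
SDI: $1,268.88 × 0.01 = $12.69
OASDI: $1,268.88 × 0.0725 = $91.99
Roth 401(k) contribution: $35.63
Medical insurance premium: $95.50
Total deductions = $92.56 + $38.07 + $45.53 + $25.61 + $12.69 + $12.69 + $91.99 + $35.63 + $95.50 = $450.27
Net pay = $1,268.88 − $450.27 = $818.61

$818.61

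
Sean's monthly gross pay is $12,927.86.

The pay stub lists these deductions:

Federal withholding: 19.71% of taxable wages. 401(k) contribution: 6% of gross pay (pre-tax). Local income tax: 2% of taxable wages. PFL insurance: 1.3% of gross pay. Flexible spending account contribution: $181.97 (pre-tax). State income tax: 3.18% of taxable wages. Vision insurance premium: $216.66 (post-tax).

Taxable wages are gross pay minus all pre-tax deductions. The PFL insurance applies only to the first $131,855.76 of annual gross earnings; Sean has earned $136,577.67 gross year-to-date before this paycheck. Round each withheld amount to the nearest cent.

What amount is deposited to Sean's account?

$8,774.18

401(k) contribution: $12,927.86 × 0.06 = $775.67
Flexible spending account contribution: $181.97
Pre-tax total = $775.67 + $181.97 = $957.64
Taxable wages = $12,927.86 − $957.64 = $11,970.22
State income tax: $11,970.22 × 0.0318 = $380.65
Local income tax: $11,970.22 × 0.02 = $239.40
Federal withholding: $11,970.22 × 0.1971 = $2,359.33
PFL insurance: annual cap $131,855.76 already reached (YTD $136,577.67), so $0.00
Vision insurance premium: $216.66
Total deductions = $775.67 + $181.97 + $380.65 + $239.40 + $2,359.33 + $0.00 + $216.66 = $4,153.68
Net pay = $12,927.86 − $4,153.68 = $8,774.18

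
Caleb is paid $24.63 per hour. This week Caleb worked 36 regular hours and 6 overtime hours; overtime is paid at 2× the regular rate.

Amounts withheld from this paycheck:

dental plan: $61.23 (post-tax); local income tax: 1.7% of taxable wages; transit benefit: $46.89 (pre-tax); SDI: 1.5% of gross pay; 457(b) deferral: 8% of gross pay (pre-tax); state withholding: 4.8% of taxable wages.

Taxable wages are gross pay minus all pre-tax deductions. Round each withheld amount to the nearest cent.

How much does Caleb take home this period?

$894.16

Regular pay: 36 × $24.63 = $886.68
Overtime pay: 6 × $24.63 × 2 = $295.56
Gross pay = $886.68 + $295.56 = $1,182.24
457(b) deferral: $1,182.24 × 0.08 = $94.58
Transit benefit: $46.89
Pre-tax total = $94.58 + $46.89 = $141.47
Taxable wages = $1,182.24 − $141.47 = $1,040.77
Local income tax: $1,040.77 × 0.017 = $17.69
State withholding: $1,040.77 × 0.048 = $49.96
SDI: $1,182.24 × 0.015 = $17.73
Dental plan: $61.23
Total deductions = $94.58 + $46.89 + $17.69 + $49.96 + $17.73 + $61.23 = $288.08
Net pay = $1,182.24 − $288.08 = $894.16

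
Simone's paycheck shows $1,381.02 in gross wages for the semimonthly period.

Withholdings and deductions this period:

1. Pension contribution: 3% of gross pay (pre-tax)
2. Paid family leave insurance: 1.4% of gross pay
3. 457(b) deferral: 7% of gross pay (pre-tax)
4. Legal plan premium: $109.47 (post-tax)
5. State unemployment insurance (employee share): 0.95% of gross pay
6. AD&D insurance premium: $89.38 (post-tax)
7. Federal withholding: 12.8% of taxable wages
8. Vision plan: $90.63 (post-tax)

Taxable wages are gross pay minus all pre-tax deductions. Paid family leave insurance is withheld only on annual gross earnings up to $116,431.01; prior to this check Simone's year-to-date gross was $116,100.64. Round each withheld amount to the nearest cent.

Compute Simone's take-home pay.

457(b) deferral: $1,381.02 × 0.07 = $96.67
Pension contribution: $1,381.02 × 0.03 = $41.43
Pre-tax total = $96.67 + $41.43 = $138.10
Taxable wages = $1,381.02 − $138.10 = $1,242.92
Federal withholding: $1,242.92 × 0.128 = $159.09
State unemployment insurance (employee share): $1,381.02 × 0.0095 = $13.12
Paid family leave insurance: only $116,431.01 − $116,100.64 = $330.37 of this check is subject → $330.37 × 0.014 = $4.63
Legal plan premium: $109.47
Vision plan: $90.63
AD&D insurance premium: $89.38
Total deductions = $96.67 + $41.43 + $159.09 + $13.12 + $4.63 + $109.47 + $90.63 + $89.38 = $604.42
Net pay = $1,381.02 − $604.42 = $776.60

$776.60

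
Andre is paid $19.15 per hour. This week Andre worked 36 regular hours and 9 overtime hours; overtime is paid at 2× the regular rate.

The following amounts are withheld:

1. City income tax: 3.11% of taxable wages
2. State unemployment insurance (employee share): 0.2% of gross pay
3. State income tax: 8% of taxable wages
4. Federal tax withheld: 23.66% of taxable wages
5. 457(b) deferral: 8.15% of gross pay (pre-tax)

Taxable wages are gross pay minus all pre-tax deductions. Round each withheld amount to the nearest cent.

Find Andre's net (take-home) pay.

$617.49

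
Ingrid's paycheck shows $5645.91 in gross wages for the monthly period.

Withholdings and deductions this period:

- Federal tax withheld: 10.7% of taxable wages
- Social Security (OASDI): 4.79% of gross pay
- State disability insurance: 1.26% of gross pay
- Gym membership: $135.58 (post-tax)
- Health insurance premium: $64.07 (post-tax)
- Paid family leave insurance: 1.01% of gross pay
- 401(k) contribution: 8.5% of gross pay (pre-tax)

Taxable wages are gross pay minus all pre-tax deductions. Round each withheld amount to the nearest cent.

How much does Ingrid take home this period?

401(k) contribution: $5645.91 × 0.085 = $479.90
Taxable wages = $5645.91 − $479.90 = $5166.01
Federal tax withheld: $5166.01 × 0.107 = $552.76
Paid family leave insurance: $5645.91 × 0.0101 = $57.02
Social Security (OASDI): $5645.91 × 0.0479 = $270.44
State disability insurance: $5645.91 × 0.0126 = $71.14
Gym membership: $135.58
Health insurance premium: $64.07
Total deductions = $479.90 + $552.76 + $57.02 + $270.44 + $71.14 + $135.58 + $64.07 = $1630.91
Net pay = $5645.91 − $1630.91 = $4015.00

$4015.00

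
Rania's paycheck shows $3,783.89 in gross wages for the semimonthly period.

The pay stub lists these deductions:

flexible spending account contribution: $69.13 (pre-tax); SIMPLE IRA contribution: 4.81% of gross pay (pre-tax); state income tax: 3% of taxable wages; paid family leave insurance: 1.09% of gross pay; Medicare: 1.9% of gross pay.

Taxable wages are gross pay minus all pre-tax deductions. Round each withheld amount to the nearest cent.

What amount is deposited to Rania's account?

$3,313.64

Flexible spending account contribution: $69.13
SIMPLE IRA contribution: $3,783.89 × 0.0481 = $182.01
Pre-tax total = $69.13 + $182.01 = $251.14
Taxable wages = $3,783.89 − $251.14 = $3,532.75
State income tax: $3,532.75 × 0.03 = $105.98
Medicare: $3,783.89 × 0.019 = $71.89
Paid family leave insurance: $3,783.89 × 0.0109 = $41.24
Total deductions = $69.13 + $182.01 + $105.98 + $71.89 + $41.24 = $470.25
Net pay = $3,783.89 − $470.25 = $3,313.64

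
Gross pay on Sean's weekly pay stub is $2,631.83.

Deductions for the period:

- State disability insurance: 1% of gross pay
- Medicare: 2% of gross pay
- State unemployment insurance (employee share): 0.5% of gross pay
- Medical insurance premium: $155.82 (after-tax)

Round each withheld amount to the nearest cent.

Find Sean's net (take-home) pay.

Medicare: $2,631.83 × 0.02 = $52.64
State disability insurance: $2,631.83 × 0.01 = $26.32
State unemployment insurance (employee share): $2,631.83 × 0.005 = $13.16
Medical insurance premium: $155.82
Total deductions = $52.64 + $26.32 + $13.16 + $155.82 = $247.94
Net pay = $2,631.83 − $247.94 = $2,383.89

$2,383.89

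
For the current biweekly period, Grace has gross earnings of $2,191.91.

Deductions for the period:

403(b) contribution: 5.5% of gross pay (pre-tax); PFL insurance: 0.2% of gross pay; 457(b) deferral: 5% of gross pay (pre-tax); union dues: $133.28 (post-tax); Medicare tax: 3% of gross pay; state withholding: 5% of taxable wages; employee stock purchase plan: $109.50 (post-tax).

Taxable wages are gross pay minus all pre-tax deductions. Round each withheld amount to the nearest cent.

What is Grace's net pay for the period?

$1,550.74

403(b) contribution: $2,191.91 × 0.055 = $120.56
457(b) deferral: $2,191.91 × 0.05 = $109.60
Pre-tax total = $120.56 + $109.60 = $230.16
Taxable wages = $2,191.91 − $230.16 = $1,961.75
State withholding: $1,961.75 × 0.05 = $98.09
PFL insurance: $2,191.91 × 0.002 = $4.38
Medicare tax: $2,191.91 × 0.03 = $65.76
Employee stock purchase plan: $109.50
Union dues: $133.28
Total deductions = $120.56 + $109.60 + $98.09 + $4.38 + $65.76 + $109.50 + $133.28 = $641.17
Net pay = $2,191.91 − $641.17 = $1,550.74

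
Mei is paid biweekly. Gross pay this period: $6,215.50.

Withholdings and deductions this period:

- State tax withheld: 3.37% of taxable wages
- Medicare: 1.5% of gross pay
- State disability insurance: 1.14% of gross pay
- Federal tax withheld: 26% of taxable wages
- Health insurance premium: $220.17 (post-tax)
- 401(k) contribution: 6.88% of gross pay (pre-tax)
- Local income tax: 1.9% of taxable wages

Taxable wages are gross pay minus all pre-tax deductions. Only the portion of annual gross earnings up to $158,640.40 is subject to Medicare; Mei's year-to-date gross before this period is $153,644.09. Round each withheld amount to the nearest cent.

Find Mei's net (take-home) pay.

$3,612.03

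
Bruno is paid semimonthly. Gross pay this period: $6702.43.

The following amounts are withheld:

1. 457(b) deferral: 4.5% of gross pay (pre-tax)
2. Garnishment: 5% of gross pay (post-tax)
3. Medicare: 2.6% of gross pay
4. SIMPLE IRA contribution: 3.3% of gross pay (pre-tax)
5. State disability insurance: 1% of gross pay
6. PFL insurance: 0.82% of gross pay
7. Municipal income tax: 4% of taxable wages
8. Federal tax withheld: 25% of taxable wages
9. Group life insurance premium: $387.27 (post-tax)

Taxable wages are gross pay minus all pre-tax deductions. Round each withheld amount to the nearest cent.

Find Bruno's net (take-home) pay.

$3368.91

SIMPLE IRA contribution: $6702.43 × 0.033 = $221.18
457(b) deferral: $6702.43 × 0.045 = $301.61
Pre-tax total = $221.18 + $301.61 = $522.79
Taxable wages = $6702.43 − $522.79 = $6179.64
Municipal income tax: $6179.64 × 0.04 = $247.19
Federal tax withheld: $6179.64 × 0.25 = $1544.91
Medicare: $6702.43 × 0.026 = $174.26
State disability insurance: $6702.43 × 0.01 = $67.02
PFL insurance: $6702.43 × 0.0082 = $54.96
Garnishment: $6702.43 × 0.05 = $335.12
Group life insurance premium: $387.27
Total deductions = $221.18 + $301.61 + $247.19 + $1544.91 + $174.26 + $67.02 + $54.96 + $335.12 + $387.27 = $3333.52
Net pay = $6702.43 − $3333.52 = $3368.91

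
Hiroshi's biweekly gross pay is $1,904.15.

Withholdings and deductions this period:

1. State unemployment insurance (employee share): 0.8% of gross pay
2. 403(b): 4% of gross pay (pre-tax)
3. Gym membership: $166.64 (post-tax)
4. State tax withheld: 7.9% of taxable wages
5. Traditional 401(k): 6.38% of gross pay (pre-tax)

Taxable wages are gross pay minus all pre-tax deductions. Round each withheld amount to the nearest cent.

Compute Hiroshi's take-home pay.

$1,389.82

Traditional 401(k): $1,904.15 × 0.0638 = $121.48
403(b): $1,904.15 × 0.04 = $76.17
Pre-tax total = $121.48 + $76.17 = $197.65
Taxable wages = $1,904.15 − $197.65 = $1,706.50
State tax withheld: $1,706.50 × 0.079 = $134.81
State unemployment insurance (employee share): $1,904.15 × 0.008 = $15.23
Gym membership: $166.64
Total deductions = $121.48 + $76.17 + $134.81 + $15.23 + $166.64 = $514.33
Net pay = $1,904.15 − $514.33 = $1,389.82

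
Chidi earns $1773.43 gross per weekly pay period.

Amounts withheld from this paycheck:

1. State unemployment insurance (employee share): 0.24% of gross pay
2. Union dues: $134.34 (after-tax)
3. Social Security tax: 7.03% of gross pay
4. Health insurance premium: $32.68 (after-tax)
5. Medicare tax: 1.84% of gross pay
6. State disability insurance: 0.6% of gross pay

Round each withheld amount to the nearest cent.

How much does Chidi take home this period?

$1434.21

Social Security tax: $1773.43 × 0.0703 = $124.67
State disability insurance: $1773.43 × 0.006 = $10.64
State unemployment insurance (employee share): $1773.43 × 0.0024 = $4.26
Medicare tax: $1773.43 × 0.0184 = $32.63
Health insurance premium: $32.68
Union dues: $134.34
Total deductions = $124.67 + $10.64 + $4.26 + $32.63 + $32.68 + $134.34 = $339.22
Net pay = $1773.43 − $339.22 = $1434.21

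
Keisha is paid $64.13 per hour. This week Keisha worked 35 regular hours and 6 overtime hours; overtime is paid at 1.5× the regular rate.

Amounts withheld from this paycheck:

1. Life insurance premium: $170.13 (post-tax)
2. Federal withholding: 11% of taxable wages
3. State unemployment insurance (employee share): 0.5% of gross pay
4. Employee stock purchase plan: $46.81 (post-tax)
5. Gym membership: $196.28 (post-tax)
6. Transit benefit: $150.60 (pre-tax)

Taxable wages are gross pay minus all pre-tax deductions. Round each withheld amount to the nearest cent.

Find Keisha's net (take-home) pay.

$1,949.97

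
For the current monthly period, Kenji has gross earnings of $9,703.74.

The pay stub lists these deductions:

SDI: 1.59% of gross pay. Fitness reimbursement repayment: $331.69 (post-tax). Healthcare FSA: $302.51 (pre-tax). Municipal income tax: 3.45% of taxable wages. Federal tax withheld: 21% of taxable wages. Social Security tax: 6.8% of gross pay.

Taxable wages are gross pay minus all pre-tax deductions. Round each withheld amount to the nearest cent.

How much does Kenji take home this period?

$5,956.80

Healthcare FSA: $302.51
Taxable wages = $9,703.74 − $302.51 = $9,401.23
Federal tax withheld: $9,401.23 × 0.21 = $1,974.26
Municipal income tax: $9,401.23 × 0.0345 = $324.34
Social Security tax: $9,703.74 × 0.068 = $659.85
SDI: $9,703.74 × 0.0159 = $154.29
Fitness reimbursement repayment: $331.69
Total deductions = $302.51 + $1,974.26 + $324.34 + $659.85 + $154.29 + $331.69 = $3,746.94
Net pay = $9,703.74 − $3,746.94 = $5,956.80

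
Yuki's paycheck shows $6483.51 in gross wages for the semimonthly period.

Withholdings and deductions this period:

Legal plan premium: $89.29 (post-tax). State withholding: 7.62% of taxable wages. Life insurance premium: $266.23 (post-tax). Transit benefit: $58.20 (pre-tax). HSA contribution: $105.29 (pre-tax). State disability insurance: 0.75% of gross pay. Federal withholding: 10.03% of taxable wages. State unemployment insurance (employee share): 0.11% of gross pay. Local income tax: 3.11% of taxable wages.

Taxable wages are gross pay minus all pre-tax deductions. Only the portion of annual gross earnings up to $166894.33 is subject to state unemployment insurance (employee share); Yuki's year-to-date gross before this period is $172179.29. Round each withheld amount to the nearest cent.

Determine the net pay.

$4603.83

HSA contribution: $105.29
Transit benefit: $58.20
Pre-tax total = $105.29 + $58.20 = $163.49
Taxable wages = $6483.51 − $163.49 = $6320.02
Local income tax: $6320.02 × 0.0311 = $196.55
State withholding: $6320.02 × 0.0762 = $481.59
Federal withholding: $6320.02 × 0.1003 = $633.90
State unemployment insurance (employee share): annual cap $166894.33 already reached (YTD $172179.29), so $0.00
State disability insurance: $6483.51 × 0.0075 = $48.63
Life insurance premium: $266.23
Legal plan premium: $89.29
Total deductions = $105.29 + $58.20 + $196.55 + $481.59 + $633.90 + $0.00 + $48.63 + $266.23 + $89.29 = $1879.68
Net pay = $6483.51 − $1879.68 = $4603.83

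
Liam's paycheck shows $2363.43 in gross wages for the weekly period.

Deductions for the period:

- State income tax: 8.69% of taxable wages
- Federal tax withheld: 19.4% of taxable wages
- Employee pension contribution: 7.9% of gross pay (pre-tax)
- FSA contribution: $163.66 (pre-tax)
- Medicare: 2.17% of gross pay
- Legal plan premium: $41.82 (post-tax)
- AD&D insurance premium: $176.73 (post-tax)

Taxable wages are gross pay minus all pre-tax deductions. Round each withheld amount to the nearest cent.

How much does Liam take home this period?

$1177.76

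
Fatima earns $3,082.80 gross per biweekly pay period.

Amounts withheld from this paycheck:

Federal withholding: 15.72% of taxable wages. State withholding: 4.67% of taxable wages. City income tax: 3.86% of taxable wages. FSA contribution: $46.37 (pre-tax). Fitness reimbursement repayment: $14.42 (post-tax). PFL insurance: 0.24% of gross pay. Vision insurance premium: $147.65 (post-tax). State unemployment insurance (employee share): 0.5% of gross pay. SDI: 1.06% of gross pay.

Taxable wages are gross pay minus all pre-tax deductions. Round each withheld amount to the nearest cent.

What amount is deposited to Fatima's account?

FSA contribution: $46.37
Taxable wages = $3,082.80 − $46.37 = $3,036.43
Federal withholding: $3,036.43 × 0.1572 = $477.33
State withholding: $3,036.43 × 0.0467 = $141.80
City income tax: $3,036.43 × 0.0386 = $117.21
State unemployment insurance (employee share): $3,082.80 × 0.005 = $15.41
SDI: $3,082.80 × 0.0106 = $32.68
PFL insurance: $3,082.80 × 0.0024 = $7.40
Vision insurance premium: $147.65
Fitness reimbursement repayment: $14.42
Total deductions = $46.37 + $477.33 + $141.80 + $117.21 + $15.41 + $32.68 + $7.40 + $147.65 + $14.42 = $1,000.27
Net pay = $3,082.80 − $1,000.27 = $2,082.53

$2,082.53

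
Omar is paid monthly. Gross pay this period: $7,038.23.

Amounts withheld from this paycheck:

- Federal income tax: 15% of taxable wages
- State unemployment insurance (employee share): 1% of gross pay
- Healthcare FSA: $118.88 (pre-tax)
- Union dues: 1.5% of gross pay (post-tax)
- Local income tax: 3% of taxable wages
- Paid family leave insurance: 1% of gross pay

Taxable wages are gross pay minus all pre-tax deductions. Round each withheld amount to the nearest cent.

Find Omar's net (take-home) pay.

$5,427.54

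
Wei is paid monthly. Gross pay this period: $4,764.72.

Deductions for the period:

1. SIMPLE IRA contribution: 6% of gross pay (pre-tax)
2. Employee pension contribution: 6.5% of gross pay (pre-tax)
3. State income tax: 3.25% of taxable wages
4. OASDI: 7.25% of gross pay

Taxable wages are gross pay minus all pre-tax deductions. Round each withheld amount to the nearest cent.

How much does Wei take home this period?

$3,688.19

SIMPLE IRA contribution: $4,764.72 × 0.06 = $285.88
Employee pension contribution: $4,764.72 × 0.065 = $309.71
Pre-tax total = $285.88 + $309.71 = $595.59
Taxable wages = $4,764.72 − $595.59 = $4,169.13
State income tax: $4,169.13 × 0.0325 = $135.50
OASDI: $4,764.72 × 0.0725 = $345.44
Total deductions = $285.88 + $309.71 + $135.50 + $345.44 = $1,076.53
Net pay = $4,764.72 − $1,076.53 = $3,688.19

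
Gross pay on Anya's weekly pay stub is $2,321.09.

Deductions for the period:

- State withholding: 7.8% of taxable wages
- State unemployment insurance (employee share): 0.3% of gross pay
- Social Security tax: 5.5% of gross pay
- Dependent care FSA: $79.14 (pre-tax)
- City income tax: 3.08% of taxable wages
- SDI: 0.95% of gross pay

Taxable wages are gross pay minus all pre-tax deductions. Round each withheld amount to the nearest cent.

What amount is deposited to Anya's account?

$1,841.36

Dependent care FSA: $79.14
Taxable wages = $2,321.09 − $79.14 = $2,241.95
City income tax: $2,241.95 × 0.0308 = $69.05
State withholding: $2,241.95 × 0.078 = $174.87
Social Security tax: $2,321.09 × 0.055 = $127.66
State unemployment insurance (employee share): $2,321.09 × 0.003 = $6.96
SDI: $2,321.09 × 0.0095 = $22.05
Total deductions = $79.14 + $69.05 + $174.87 + $127.66 + $6.96 + $22.05 = $479.73
Net pay = $2,321.09 − $479.73 = $1,841.36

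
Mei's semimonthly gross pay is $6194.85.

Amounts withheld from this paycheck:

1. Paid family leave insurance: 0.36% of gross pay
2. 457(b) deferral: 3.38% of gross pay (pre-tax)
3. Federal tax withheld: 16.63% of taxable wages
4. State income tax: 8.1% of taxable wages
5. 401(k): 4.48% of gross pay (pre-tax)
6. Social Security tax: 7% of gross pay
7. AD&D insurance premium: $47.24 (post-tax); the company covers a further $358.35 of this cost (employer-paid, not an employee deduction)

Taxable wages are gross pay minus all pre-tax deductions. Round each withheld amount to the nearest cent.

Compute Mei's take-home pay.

457(b) deferral: $6194.85 × 0.0338 = $209.39
401(k): $6194.85 × 0.0448 = $277.53
Pre-tax total = $209.39 + $277.53 = $486.92
Taxable wages = $6194.85 − $486.92 = $5707.93
State income tax: $5707.93 × 0.081 = $462.34
Federal tax withheld: $5707.93 × 0.1663 = $949.23
Paid family leave insurance: $6194.85 × 0.0036 = $22.30
Social Security tax: $6194.85 × 0.07 = $433.64
AD&D insurance premium: $47.24
(Employer's $358.35 toward AD&D insurance premium is not withheld from the employee.)
Total deductions = $209.39 + $277.53 + $462.34 + $949.23 + $22.30 + $433.64 + $47.24 = $2401.67
Net pay = $6194.85 − $2401.67 = $3793.18

$3793.18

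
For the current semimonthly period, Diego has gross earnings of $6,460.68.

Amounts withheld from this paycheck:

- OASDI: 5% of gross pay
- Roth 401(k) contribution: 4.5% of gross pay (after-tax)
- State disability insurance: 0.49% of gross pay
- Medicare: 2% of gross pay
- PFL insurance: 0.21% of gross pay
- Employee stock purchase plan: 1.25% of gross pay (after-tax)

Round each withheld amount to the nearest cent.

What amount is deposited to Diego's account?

PFL insurance: $6,460.68 × 0.0021 = $13.57
OASDI: $6,460.68 × 0.05 = $323.03
Medicare: $6,460.68 × 0.02 = $129.21
State disability insurance: $6,460.68 × 0.0049 = $31.66
Employee stock purchase plan: $6,460.68 × 0.0125 = $80.76
Roth 401(k) contribution: $6,460.68 × 0.045 = $290.73
Total deductions = $13.57 + $323.03 + $129.21 + $31.66 + $80.76 + $290.73 = $868.96
Net pay = $6,460.68 − $868.96 = $5,591.72

$5,591.72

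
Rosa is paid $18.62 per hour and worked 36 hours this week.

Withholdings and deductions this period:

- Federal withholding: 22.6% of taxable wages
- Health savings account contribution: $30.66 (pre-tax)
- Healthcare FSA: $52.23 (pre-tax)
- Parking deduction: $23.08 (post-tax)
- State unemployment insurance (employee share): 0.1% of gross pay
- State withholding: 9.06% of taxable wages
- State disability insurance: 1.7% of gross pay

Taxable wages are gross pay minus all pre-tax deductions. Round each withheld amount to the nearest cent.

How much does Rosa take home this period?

$366.30

Gross pay: 36 × $18.62 = $670.32
Health savings account contribution: $30.66
Healthcare FSA: $52.23
Pre-tax total = $30.66 + $52.23 = $82.89
Taxable wages = $670.32 − $82.89 = $587.43
State withholding: $587.43 × 0.0906 = $53.22
Federal withholding: $587.43 × 0.226 = $132.76
State unemployment insurance (employee share): $670.32 × 0.001 = $0.67
State disability insurance: $670.32 × 0.017 = $11.40
Parking deduction: $23.08
Total deductions = $30.66 + $52.23 + $53.22 + $132.76 + $0.67 + $11.40 + $23.08 = $304.02
Net pay = $670.32 − $304.02 = $366.30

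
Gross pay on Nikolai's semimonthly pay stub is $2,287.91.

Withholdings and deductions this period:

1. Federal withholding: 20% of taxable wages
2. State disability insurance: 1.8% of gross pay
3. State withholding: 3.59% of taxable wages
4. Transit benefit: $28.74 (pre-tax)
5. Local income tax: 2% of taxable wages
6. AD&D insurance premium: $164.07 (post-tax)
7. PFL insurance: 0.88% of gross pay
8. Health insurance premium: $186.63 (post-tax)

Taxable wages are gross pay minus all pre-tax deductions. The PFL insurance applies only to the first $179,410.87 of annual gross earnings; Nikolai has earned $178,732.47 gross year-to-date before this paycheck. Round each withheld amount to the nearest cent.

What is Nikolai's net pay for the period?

$1,283.21

Transit benefit: $28.74
Taxable wages = $2,287.91 − $28.74 = $2,259.17
Federal withholding: $2,259.17 × 0.2 = $451.83
Local income tax: $2,259.17 × 0.02 = $45.18
State withholding: $2,259.17 × 0.0359 = $81.10
State disability insurance: $2,287.91 × 0.018 = $41.18
PFL insurance: only $179,410.87 − $178,732.47 = $678.40 of this check is subject → $678.40 × 0.0088 = $5.97
AD&D insurance premium: $164.07
Health insurance premium: $186.63
Total deductions = $28.74 + $451.83 + $45.18 + $81.10 + $41.18 + $5.97 + $164.07 + $186.63 = $1,004.70
Net pay = $2,287.91 − $1,004.70 = $1,283.21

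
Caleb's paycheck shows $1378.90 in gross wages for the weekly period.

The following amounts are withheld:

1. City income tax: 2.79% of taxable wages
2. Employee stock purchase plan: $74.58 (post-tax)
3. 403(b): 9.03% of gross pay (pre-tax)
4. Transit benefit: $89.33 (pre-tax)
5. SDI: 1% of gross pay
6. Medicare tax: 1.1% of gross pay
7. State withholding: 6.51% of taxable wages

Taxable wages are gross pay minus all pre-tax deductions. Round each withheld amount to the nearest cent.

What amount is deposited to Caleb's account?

Transit benefit: $89.33
403(b): $1378.90 × 0.0903 = $124.51
Pre-tax total = $89.33 + $124.51 = $213.84
Taxable wages = $1378.90 − $213.84 = $1165.06
State withholding: $1165.06 × 0.0651 = $75.85
City income tax: $1165.06 × 0.0279 = $32.51
SDI: $1378.90 × 0.01 = $13.79
Medicare tax: $1378.90 × 0.011 = $15.17
Employee stock purchase plan: $74.58
Total deductions = $89.33 + $124.51 + $75.85 + $32.51 + $13.79 + $15.17 + $74.58 = $425.74
Net pay = $1378.90 − $425.74 = $953.16

$953.16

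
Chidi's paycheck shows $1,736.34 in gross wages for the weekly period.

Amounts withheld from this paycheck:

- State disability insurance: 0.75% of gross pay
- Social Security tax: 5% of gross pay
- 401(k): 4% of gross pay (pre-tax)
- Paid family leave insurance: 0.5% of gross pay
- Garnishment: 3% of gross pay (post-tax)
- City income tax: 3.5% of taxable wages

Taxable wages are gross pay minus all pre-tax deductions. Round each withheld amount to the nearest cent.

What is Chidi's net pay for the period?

$1,447.94

401(k): $1,736.34 × 0.04 = $69.45
Taxable wages = $1,736.34 − $69.45 = $1,666.89
City income tax: $1,666.89 × 0.035 = $58.34
Paid family leave insurance: $1,736.34 × 0.005 = $8.68
Social Security tax: $1,736.34 × 0.05 = $86.82
State disability insurance: $1,736.34 × 0.0075 = $13.02
Garnishment: $1,736.34 × 0.03 = $52.09
Total deductions = $69.45 + $58.34 + $8.68 + $86.82 + $13.02 + $52.09 = $288.40
Net pay = $1,736.34 − $288.40 = $1,447.94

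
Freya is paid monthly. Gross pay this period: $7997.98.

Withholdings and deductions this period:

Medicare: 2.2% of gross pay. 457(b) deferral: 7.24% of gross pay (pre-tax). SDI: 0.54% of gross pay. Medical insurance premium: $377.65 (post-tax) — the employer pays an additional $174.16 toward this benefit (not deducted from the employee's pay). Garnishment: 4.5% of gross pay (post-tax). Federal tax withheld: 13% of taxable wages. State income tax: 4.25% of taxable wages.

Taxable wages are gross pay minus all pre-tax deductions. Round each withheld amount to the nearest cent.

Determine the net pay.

$5182.46

457(b) deferral: $7997.98 × 0.0724 = $579.05
Taxable wages = $7997.98 − $579.05 = $7418.93
Federal tax withheld: $7418.93 × 0.13 = $964.46
State income tax: $7418.93 × 0.0425 = $315.30
Medicare: $7997.98 × 0.022 = $175.96
SDI: $7997.98 × 0.0054 = $43.19
Medical insurance premium: $377.65
Garnishment: $7997.98 × 0.045 = $359.91
(Employer's $174.16 toward medical insurance premium is not withheld from the employee.)
Total deductions = $579.05 + $964.46 + $315.30 + $175.96 + $43.19 + $377.65 + $359.91 = $2815.52
Net pay = $7997.98 − $2815.52 = $5182.46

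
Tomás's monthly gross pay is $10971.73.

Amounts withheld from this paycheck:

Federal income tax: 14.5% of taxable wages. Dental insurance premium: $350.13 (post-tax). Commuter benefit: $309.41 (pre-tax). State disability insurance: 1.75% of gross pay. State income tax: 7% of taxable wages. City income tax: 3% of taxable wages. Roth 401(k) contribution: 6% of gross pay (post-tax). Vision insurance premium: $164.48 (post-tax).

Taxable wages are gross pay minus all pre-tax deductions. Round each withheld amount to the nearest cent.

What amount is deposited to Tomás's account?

Commuter benefit: $309.41
Taxable wages = $10971.73 − $309.41 = $10662.32
State income tax: $10662.32 × 0.07 = $746.36
Federal income tax: $10662.32 × 0.145 = $1546.04
City income tax: $10662.32 × 0.03 = $319.87
State disability insurance: $10971.73 × 0.0175 = $192.01
Dental insurance premium: $350.13
Vision insurance premium: $164.48
Roth 401(k) contribution: $10971.73 × 0.06 = $658.30
Total deductions = $309.41 + $746.36 + $1546.04 + $319.87 + $192.01 + $350.13 + $164.48 + $658.30 = $4286.60
Net pay = $10971.73 − $4286.60 = $6685.13

$6685.13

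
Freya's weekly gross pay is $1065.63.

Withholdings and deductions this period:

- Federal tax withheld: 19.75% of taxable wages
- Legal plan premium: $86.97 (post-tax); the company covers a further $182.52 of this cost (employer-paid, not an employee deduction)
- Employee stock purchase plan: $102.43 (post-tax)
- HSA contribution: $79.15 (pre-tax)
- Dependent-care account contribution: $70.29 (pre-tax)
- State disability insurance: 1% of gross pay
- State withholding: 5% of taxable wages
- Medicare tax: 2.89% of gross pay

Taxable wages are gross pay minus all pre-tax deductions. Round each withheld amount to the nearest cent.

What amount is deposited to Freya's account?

Dependent-care account contribution: $70.29
HSA contribution: $79.15
Pre-tax total = $70.29 + $79.15 = $149.44
Taxable wages = $1065.63 − $149.44 = $916.19
Federal tax withheld: $916.19 × 0.1975 = $180.95
State withholding: $916.19 × 0.05 = $45.81
Medicare tax: $1065.63 × 0.0289 = $30.80
State disability insurance: $1065.63 × 0.01 = $10.66
Legal plan premium: $86.97
Employee stock purchase plan: $102.43
(Employer's $182.52 toward legal plan premium is not withheld from the employee.)
Total deductions = $70.29 + $79.15 + $180.95 + $45.81 + $30.80 + $10.66 + $86.97 + $102.43 = $607.06
Net pay = $1065.63 − $607.06 = $458.57

$458.57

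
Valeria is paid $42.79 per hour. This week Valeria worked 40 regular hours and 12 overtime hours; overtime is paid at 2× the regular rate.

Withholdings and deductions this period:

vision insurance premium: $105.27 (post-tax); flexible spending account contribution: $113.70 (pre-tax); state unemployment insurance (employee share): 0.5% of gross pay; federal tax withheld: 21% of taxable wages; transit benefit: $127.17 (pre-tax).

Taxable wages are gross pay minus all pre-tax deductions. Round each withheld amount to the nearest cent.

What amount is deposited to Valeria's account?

Regular pay: 40 × $42.79 = $1,711.60
Overtime pay: 12 × $42.79 × 2 = $1,026.96
Gross pay = $1,711.60 + $1,026.96 = $2,738.56
Transit benefit: $127.17
Flexible spending account contribution: $113.70
Pre-tax total = $127.17 + $113.70 = $240.87
Taxable wages = $2,738.56 − $240.87 = $2,497.69
Federal tax withheld: $2,497.69 × 0.21 = $524.51
State unemployment insurance (employee share): $2,738.56 × 0.005 = $13.69
Vision insurance premium: $105.27
Total deductions = $127.17 + $113.70 + $524.51 + $13.69 + $105.27 = $884.34
Net pay = $2,738.56 − $884.34 = $1,854.22

$1,854.22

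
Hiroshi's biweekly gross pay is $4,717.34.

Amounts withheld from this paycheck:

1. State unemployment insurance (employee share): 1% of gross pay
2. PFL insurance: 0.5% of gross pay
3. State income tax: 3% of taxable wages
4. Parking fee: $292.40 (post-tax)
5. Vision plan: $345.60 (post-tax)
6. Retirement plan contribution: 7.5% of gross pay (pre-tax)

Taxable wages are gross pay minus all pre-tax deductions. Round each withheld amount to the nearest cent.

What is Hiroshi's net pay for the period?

$3,523.87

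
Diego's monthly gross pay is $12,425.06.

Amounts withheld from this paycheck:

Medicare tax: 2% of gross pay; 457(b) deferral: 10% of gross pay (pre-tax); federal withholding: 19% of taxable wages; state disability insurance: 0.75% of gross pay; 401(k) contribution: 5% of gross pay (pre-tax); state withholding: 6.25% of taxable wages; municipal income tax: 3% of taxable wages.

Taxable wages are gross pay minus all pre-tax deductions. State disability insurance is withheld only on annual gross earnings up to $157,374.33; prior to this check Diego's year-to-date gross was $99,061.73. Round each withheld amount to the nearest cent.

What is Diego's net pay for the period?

$7,236.04

457(b) deferral: $12,425.06 × 0.1 = $1,242.51
401(k) contribution: $12,425.06 × 0.05 = $621.25
Pre-tax total = $1,242.51 + $621.25 = $1,863.76
Taxable wages = $12,425.06 − $1,863.76 = $10,561.30
Federal withholding: $10,561.30 × 0.19 = $2,006.65
Municipal income tax: $10,561.30 × 0.03 = $316.84
State withholding: $10,561.30 × 0.0625 = $660.08
State disability insurance: cap not yet reached, full $12,425.06 is subject → $12,425.06 × 0.0075 = $93.19
Medicare tax: $12,425.06 × 0.02 = $248.50
Total deductions = $1,242.51 + $621.25 + $2,006.65 + $316.84 + $660.08 + $93.19 + $248.50 = $5,189.02
Net pay = $12,425.06 − $5,189.02 = $7,236.04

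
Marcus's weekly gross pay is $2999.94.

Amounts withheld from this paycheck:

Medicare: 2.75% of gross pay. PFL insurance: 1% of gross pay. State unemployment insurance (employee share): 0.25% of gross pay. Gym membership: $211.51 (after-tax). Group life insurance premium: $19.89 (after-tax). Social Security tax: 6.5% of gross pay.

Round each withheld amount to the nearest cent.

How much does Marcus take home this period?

$2453.54

State unemployment insurance (employee share): $2999.94 × 0.0025 = $7.50
Medicare: $2999.94 × 0.0275 = $82.50
Social Security tax: $2999.94 × 0.065 = $195.00
PFL insurance: $2999.94 × 0.01 = $30.00
Gym membership: $211.51
Group life insurance premium: $19.89
Total deductions = $7.50 + $82.50 + $195.00 + $30.00 + $211.51 + $19.89 = $546.40
Net pay = $2999.94 − $546.40 = $2453.54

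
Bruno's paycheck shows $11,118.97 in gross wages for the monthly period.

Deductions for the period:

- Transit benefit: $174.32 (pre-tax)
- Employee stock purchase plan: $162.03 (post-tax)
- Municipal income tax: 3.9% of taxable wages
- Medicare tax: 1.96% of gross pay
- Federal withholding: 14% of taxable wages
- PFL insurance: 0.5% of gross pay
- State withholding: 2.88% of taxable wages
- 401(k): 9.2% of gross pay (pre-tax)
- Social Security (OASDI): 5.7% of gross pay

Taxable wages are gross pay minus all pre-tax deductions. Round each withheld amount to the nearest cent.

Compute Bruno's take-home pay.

$6,790.64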